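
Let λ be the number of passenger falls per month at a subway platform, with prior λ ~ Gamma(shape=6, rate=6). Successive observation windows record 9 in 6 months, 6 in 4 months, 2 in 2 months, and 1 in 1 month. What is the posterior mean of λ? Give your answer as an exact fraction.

24/19

Total count: 9 + 6 + 2 + 1 = 18.
Total exposure: 6 + 4 + 2 + 1 = 13 months.
The Gamma prior is conjugate for the Poisson rate, so λ | data ~ Gamma(6+18, 6+13) = Gamma(24, 19).
Posterior mean = α'/β' = 24/19.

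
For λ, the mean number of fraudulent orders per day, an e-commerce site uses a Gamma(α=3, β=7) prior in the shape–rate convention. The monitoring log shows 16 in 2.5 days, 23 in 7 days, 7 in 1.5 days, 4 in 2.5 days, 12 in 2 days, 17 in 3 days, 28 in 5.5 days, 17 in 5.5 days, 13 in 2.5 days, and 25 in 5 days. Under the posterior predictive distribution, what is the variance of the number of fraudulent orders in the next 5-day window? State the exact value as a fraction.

Total count: 16 + 23 + 7 + 4 + 12 + 17 + 28 + 17 + 13 + 25 = 162.
Total exposure: 2.5 + 7 + 1.5 + 2.5 + 2 + 3 + 5.5 + 5.5 + 2.5 + 5 = 37 days.
Posterior: α' = 3 + 162 = 165, β' = 7 + 37 = 44.
The posterior predictive for a window of length T is Negative Binomial with variance T·α'·(β'+T)/β'² = 5·165·49/1936 = 3675/176.

3675/176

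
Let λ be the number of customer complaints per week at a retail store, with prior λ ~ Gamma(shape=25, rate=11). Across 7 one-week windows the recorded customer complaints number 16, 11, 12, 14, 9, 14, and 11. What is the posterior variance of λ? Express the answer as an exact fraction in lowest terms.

28/81

Total count: 16 + 11 + 12 + 14 + 9 + 14 + 11 = 87.
Total exposure: 7 weeks.
Gamma(α, β) with Poisson data over total exposure Σt gives posterior Gamma(α+Σx, β+Σt) = Gamma(112, 18).
Posterior variance = α'/β'² = 112/324 = 28/81.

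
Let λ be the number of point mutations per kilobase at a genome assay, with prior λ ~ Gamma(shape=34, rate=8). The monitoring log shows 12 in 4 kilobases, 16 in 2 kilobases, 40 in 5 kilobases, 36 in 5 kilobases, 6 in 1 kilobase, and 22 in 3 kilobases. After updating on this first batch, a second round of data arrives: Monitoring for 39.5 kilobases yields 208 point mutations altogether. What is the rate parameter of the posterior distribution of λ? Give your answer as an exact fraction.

Total count: 12 + 16 + 40 + 36 + 6 + 22 = 132.
Total exposure: 4 + 2 + 5 + 5 + 1 + 3 = 20 kilobases.
After the first batch: Gamma(34 + 132, 8 + 20) = Gamma(166, 28).
Total count 208 over total exposure 39.5 kilobases.
After the second batch: Gamma(166 + 208, 28 + 39.5) = Gamma(374, 135/2).

135/2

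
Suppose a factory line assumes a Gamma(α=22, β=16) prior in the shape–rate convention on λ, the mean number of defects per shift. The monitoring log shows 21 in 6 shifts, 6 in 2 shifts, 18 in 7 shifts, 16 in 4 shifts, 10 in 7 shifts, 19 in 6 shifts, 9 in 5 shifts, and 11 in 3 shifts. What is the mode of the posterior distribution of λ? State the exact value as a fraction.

131/56

Total count: 21 + 6 + 18 + 16 + 10 + 19 + 9 + 11 = 110.
Total exposure: 6 + 2 + 7 + 4 + 7 + 6 + 5 + 3 = 40 shifts.
Conjugate update: add total count to the shape and total exposure to the rate, giving Gamma(132, 56).
Posterior mode = (α'−1)/β' = 131/56.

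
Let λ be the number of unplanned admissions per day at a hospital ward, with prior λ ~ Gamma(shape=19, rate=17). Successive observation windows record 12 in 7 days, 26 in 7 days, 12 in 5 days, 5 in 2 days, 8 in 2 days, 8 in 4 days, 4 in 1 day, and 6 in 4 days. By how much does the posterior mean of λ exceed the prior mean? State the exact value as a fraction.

769/833

Total count: 12 + 26 + 12 + 5 + 8 + 8 + 4 + 6 = 81.
Total exposure: 7 + 7 + 5 + 2 + 2 + 4 + 1 + 4 = 32 days.
Gamma(α, β) with Poisson data over total exposure Σt gives posterior Gamma(α+Σx, β+Σt) = Gamma(100, 49).
Posterior mean = 100/49 = 100/49; prior mean = 19/17 = 19/17. Difference = 100/49 − 19/17 = 769/833.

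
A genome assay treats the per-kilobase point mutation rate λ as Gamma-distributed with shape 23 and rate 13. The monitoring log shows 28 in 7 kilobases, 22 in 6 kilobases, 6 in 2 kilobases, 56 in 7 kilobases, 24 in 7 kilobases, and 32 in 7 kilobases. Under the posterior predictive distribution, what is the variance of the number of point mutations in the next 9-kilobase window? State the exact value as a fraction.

Total count: 28 + 22 + 6 + 56 + 24 + 32 = 168.
Total exposure: 7 + 6 + 2 + 7 + 7 + 7 = 36 kilobases.
Gamma(α, β) with Poisson data over total exposure Σt gives posterior Gamma(α+Σx, β+Σt) = Gamma(191, 49).
The posterior predictive for a window of length T is Negative Binomial with variance T·α'·(β'+T)/β'² = 9·191·58/2401 = 99702/2401.

99702/2401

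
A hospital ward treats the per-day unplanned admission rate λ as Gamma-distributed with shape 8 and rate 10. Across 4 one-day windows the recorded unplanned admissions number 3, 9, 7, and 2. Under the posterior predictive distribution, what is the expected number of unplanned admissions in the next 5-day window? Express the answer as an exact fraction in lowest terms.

145/14

Total count: 3 + 9 + 7 + 2 = 21.
Total exposure: 4 days.
Posterior: α' = 8 + 21 = 29, β' = 10 + 4 = 14.
Predictive mean over a 5-day window = T·E[λ|data] = 5·29/14 = 145/14.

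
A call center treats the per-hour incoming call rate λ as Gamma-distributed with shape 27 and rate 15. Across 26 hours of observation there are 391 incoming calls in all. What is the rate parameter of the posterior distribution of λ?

41

Total count 391 over total exposure 26 hours.
The Gamma prior is conjugate for the Poisson rate, so λ | data ~ Gamma(27+391, 15+26) = Gamma(418, 41).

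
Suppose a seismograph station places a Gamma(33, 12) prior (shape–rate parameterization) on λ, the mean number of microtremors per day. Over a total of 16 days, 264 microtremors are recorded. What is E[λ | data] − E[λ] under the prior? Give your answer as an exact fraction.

55/7

Total count 264 over total exposure 16 days.
The Gamma prior is conjugate for the Poisson rate, so λ | data ~ Gamma(33+264, 12+16) = Gamma(297, 28).
Posterior mean = 297/28 = 297/28; prior mean = 33/12 = 11/4. Difference = 297/28 − 11/4 = 55/7.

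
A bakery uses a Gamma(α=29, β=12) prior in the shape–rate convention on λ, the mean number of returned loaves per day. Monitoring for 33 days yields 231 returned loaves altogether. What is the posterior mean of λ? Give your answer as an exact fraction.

Total count 231 over total exposure 33 days.
Conjugate update: add total count to the shape and total exposure to the rate, giving Gamma(260, 45).
Posterior mean = α'/β' = 260/45 = 52/9.

52/9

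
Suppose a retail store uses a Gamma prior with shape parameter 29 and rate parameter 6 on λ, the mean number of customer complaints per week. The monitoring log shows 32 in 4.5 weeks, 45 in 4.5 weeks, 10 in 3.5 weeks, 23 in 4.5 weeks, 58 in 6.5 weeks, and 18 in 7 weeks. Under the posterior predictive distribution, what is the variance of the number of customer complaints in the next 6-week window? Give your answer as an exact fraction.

219300/5329

Total count: 32 + 45 + 10 + 23 + 58 + 18 = 186.
Total exposure: 4.5 + 4.5 + 3.5 + 4.5 + 6.5 + 7 = 30.5 weeks.
The Gamma prior is conjugate for the Poisson rate, so λ | data ~ Gamma(29+186, 6+30.5) = Gamma(215, 73/2).
The posterior predictive for a window of length T is Negative Binomial with variance T·α'·(β'+T)/β'² = 6·215·(85/2)/(5329/4) = 219300/5329.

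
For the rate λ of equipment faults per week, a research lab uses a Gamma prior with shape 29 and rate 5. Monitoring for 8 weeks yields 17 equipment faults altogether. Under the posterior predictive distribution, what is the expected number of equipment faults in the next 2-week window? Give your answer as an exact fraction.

92/13

Total count 17 over total exposure 8 weeks.
Posterior: α' = 29 + 17 = 46, β' = 5 + 8 = 13.
Predictive mean over a 2-week window = T·E[λ|data] = 2·46/13 = 92/13.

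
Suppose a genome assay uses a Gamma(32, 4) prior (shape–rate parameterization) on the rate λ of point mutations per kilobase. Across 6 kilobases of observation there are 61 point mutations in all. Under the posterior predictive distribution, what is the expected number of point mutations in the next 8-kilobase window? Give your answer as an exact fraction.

372/5

Total count 61 over total exposure 6 kilobases.
Posterior: α' = 32 + 61 = 93, β' = 4 + 6 = 10.
Predictive mean over an 8-kilobase window = T·E[λ|data] = 8·93/10 = 372/5.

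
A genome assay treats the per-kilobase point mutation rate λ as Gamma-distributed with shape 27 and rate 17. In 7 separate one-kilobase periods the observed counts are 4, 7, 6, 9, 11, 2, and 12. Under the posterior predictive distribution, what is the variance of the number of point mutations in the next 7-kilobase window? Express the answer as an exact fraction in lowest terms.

2821/96

Total count: 4 + 7 + 6 + 9 + 11 + 2 + 12 = 51.
Total exposure: 7 kilobases.
By Gamma–Poisson conjugacy, the posterior is Gamma(α + Σx, β + Σt) = Gamma(27 + 51, 17 + 7) = Gamma(78, 24).
The posterior predictive for a window of length T is Negative Binomial with variance T·α'·(β'+T)/β'² = 7·78·31/576 = 2821/96.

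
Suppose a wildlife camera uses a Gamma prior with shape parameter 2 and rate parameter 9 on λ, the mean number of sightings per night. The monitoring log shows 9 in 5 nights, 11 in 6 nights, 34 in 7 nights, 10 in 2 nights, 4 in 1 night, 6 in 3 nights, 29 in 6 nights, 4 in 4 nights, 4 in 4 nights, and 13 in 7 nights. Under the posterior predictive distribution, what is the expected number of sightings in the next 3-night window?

7

Total count: 9 + 11 + 34 + 10 + 4 + 6 + 29 + 4 + 4 + 13 = 124.
Total exposure: 5 + 6 + 7 + 2 + 1 + 3 + 6 + 4 + 4 + 7 = 45 nights.
The Gamma prior is conjugate for the Poisson rate, so λ | data ~ Gamma(2+124, 9+45) = Gamma(126, 54).
Predictive mean over a 3-night window = T·E[λ|data] = 3·126/54 = 7.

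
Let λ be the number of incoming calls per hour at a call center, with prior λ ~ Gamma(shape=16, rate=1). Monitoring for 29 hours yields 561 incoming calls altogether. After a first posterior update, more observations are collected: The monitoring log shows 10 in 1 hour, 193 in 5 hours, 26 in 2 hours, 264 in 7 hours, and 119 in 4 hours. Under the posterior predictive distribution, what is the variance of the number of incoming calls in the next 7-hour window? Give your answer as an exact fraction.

9512/49

Total count 561 over total exposure 29 hours.
After the first batch: Gamma(16 + 561, 1 + 29) = Gamma(577, 30).
Total count: 10 + 193 + 26 + 264 + 119 = 612.
Total exposure: 1 + 5 + 2 + 7 + 4 = 19 hours.
After the second batch: Gamma(577 + 612, 30 + 19) = Gamma(1189, 49).
The posterior predictive for a window of length T is Negative Binomial with variance T·α'·(β'+T)/β'² = 7·1189·56/2401 = 9512/49.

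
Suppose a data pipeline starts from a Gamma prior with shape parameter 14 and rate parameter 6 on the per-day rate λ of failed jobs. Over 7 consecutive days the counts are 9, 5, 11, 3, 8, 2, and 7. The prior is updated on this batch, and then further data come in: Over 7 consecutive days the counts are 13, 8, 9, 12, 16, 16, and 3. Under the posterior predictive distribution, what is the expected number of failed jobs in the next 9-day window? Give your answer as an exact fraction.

Total count: 9 + 5 + 11 + 3 + 8 + 2 + 7 = 45.
Total exposure: 7 days.
After the first batch: Gamma(14 + 45, 6 + 7) = Gamma(59, 13).
Total count: 13 + 8 + 9 + 12 + 16 + 16 + 3 = 77.
Total exposure: 7 days.
After the second batch: Gamma(59 + 77, 13 + 7) = Gamma(136, 20).
Predictive mean over a 9-day window = T·E[λ|data] = 9·136/20 = 306/5.

306/5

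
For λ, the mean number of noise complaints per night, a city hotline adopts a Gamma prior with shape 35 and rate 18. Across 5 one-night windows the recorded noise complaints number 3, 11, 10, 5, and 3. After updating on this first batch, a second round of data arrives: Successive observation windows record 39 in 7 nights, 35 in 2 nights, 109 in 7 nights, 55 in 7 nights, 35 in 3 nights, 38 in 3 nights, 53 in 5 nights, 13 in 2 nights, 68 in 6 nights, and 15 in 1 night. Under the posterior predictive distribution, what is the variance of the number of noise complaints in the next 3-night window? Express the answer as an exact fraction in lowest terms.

Total count: 3 + 11 + 10 + 5 + 3 = 32.
Total exposure: 5 nights.
After the first batch: Gamma(35 + 32, 18 + 5) = Gamma(67, 23).
Total count: 39 + 35 + 109 + 55 + 35 + 38 + 53 + 13 + 68 + 15 = 460.
Total exposure: 7 + 2 + 7 + 7 + 3 + 3 + 5 + 2 + 6 + 1 = 43 nights.
After the second batch: Gamma(67 + 460, 23 + 43) = Gamma(527, 66).
The posterior predictive for a window of length T is Negative Binomial with variance T·α'·(β'+T)/β'² = 3·527·69/4356 = 12121/484.

12121/484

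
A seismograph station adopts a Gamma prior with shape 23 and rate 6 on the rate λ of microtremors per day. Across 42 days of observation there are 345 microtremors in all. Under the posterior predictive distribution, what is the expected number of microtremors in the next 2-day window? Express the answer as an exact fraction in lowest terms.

46/3

Total count 345 over total exposure 42 days.
By Gamma–Poisson conjugacy, the posterior is Gamma(α + Σx, β + Σt) = Gamma(23 + 345, 6 + 42) = Gamma(368, 48).
Predictive mean over a 2-day window = T·E[λ|data] = 2·368/48 = 46/3.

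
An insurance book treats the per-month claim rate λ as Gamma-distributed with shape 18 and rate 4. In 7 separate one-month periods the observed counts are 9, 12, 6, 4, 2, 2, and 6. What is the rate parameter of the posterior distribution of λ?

11

Total count: 9 + 12 + 6 + 4 + 2 + 2 + 6 = 41.
Total exposure: 7 months.
By Gamma–Poisson conjugacy, the posterior is Gamma(α + Σx, β + Σt) = Gamma(18 + 41, 4 + 7) = Gamma(59, 11).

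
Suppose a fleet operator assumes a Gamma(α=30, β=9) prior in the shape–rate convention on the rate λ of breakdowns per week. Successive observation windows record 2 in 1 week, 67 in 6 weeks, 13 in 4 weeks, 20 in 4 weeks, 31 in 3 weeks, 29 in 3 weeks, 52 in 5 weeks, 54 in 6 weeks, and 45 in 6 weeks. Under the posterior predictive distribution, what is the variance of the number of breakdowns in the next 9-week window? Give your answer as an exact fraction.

172872/2209

Total count: 2 + 67 + 13 + 20 + 31 + 29 + 52 + 54 + 45 = 313.
Total exposure: 1 + 6 + 4 + 4 + 3 + 3 + 5 + 6 + 6 = 38 weeks.
The Gamma prior is conjugate for the Poisson rate, so λ | data ~ Gamma(30+313, 9+38) = Gamma(343, 47).
The posterior predictive for a window of length T is Negative Binomial with variance T·α'·(β'+T)/β'² = 9·343·56/2209 = 172872/2209.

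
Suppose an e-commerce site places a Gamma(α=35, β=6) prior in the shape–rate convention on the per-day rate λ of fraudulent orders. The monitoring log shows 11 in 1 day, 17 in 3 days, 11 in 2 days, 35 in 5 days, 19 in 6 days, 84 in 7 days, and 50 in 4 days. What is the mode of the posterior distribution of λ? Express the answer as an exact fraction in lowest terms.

261/34

Total count: 11 + 17 + 11 + 35 + 19 + 84 + 50 = 227.
Total exposure: 1 + 3 + 2 + 5 + 6 + 7 + 4 = 28 days.
Conjugate update: add total count to the shape and total exposure to the rate, giving Gamma(262, 34).
Posterior mode = (α'−1)/β' = 261/34.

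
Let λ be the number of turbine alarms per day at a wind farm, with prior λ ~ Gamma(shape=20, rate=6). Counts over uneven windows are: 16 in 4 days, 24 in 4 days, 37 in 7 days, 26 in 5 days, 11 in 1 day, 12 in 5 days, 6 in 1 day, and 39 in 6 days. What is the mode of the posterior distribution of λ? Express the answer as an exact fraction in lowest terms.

Total count: 16 + 24 + 37 + 26 + 11 + 12 + 6 + 39 = 171.
Total exposure: 4 + 4 + 7 + 5 + 1 + 5 + 1 + 6 = 33 days.
The Gamma prior is conjugate for the Poisson rate, so λ | data ~ Gamma(20+171, 6+33) = Gamma(191, 39).
Posterior mode = (α'−1)/β' = 190/39.

190/39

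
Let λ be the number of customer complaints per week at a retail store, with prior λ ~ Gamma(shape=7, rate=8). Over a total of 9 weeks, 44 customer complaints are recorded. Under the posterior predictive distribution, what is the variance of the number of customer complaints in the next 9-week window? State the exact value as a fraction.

702/17

Total count 44 over total exposure 9 weeks.
The Gamma prior is conjugate for the Poisson rate, so λ | data ~ Gamma(7+44, 8+9) = Gamma(51, 17).
The posterior predictive for a window of length T is Negative Binomial with variance T·α'·(β'+T)/β'² = 9·51·26/289 = 702/17.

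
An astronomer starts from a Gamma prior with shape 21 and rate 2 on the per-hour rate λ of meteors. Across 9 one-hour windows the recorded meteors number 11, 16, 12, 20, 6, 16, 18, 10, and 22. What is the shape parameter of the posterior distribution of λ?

152

Total count: 11 + 16 + 12 + 20 + 6 + 16 + 18 + 10 + 22 = 131.
Total exposure: 9 hours.
Gamma(α, β) with Poisson data over total exposure Σt gives posterior Gamma(α+Σx, β+Σt) = Gamma(152, 11).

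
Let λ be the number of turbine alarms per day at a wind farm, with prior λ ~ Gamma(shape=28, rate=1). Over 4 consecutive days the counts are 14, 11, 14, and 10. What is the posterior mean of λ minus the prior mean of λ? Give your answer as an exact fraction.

-63/5

Total count: 14 + 11 + 14 + 10 = 49.
Total exposure: 4 days.
Conjugate update: add total count to the shape and total exposure to the rate, giving Gamma(77, 5).
Posterior mean = 77/5 = 77/5; prior mean = 28/1 = 28. Difference = 77/5 − 28 = -63/5.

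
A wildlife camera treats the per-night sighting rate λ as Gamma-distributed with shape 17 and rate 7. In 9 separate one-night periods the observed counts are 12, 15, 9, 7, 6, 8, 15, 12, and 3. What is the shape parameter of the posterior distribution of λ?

104

Total count: 12 + 15 + 9 + 7 + 6 + 8 + 15 + 12 + 3 = 87.
Total exposure: 9 nights.
By Gamma–Poisson conjugacy, the posterior is Gamma(α + Σx, β + Σt) = Gamma(17 + 87, 7 + 9) = Gamma(104, 16).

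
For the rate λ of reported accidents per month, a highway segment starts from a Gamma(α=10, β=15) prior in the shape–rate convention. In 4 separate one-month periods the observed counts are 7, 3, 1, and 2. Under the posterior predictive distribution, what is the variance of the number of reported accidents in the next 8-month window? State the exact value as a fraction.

Total count: 7 + 3 + 1 + 2 = 13.
Total exposure: 4 months.
Gamma(α, β) with Poisson data over total exposure Σt gives posterior Gamma(α+Σx, β+Σt) = Gamma(23, 19).
The posterior predictive for a window of length T is Negative Binomial with variance T·α'·(β'+T)/β'² = 8·23·27/361 = 4968/361.

4968/361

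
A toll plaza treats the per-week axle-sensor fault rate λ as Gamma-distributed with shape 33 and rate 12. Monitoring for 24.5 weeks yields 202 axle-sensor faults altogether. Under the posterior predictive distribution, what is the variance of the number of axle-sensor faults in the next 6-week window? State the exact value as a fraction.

239700/5329

Total count 202 over total exposure 24.5 weeks.
The Gamma prior is conjugate for the Poisson rate, so λ | data ~ Gamma(33+202, 12+24.5) = Gamma(235, 73/2).
The posterior predictive for a window of length T is Negative Binomial with variance T·α'·(β'+T)/β'² = 6·235·(85/2)/(5329/4) = 239700/5329.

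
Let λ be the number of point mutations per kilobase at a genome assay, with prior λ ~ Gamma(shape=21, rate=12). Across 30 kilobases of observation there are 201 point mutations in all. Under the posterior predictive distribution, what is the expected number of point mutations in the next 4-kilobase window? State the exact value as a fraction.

Total count 201 over total exposure 30 kilobases.
Gamma(α, β) with Poisson data over total exposure Σt gives posterior Gamma(α+Σx, β+Σt) = Gamma(222, 42).
Predictive mean over a 4-kilobase window = T·E[λ|data] = 4·222/42 = 148/7.

148/7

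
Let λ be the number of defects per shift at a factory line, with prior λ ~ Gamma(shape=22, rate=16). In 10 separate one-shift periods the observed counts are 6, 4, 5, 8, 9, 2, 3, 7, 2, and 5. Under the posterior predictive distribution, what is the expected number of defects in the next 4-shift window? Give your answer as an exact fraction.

146/13

Total count: 6 + 4 + 5 + 8 + 9 + 2 + 3 + 7 + 2 + 5 = 51.
Total exposure: 10 shifts.
Conjugate update: add total count to the shape and total exposure to the rate, giving Gamma(73, 26).
Predictive mean over a 4-shift window = T·E[λ|data] = 4·73/26 = 146/13.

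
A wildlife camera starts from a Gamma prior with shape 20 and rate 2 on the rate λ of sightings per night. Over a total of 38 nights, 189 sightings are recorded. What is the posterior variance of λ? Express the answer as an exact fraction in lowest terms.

209/1600

Total count 189 over total exposure 38 nights.
Gamma(α, β) with Poisson data over total exposure Σt gives posterior Gamma(α+Σx, β+Σt) = Gamma(209, 40).
Posterior variance = α'/β'² = 209/1600.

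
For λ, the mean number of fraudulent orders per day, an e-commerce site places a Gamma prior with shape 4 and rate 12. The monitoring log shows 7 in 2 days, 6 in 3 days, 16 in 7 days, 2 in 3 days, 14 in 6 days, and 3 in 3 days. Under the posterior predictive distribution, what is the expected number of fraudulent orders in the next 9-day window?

Total count: 7 + 6 + 16 + 2 + 14 + 3 = 48.
Total exposure: 2 + 3 + 7 + 3 + 6 + 3 = 24 days.
Gamma(α, β) with Poisson data over total exposure Σt gives posterior Gamma(α+Σx, β+Σt) = Gamma(52, 36).
Predictive mean over a 9-day window = T·E[λ|data] = 9·52/36 = 13.

13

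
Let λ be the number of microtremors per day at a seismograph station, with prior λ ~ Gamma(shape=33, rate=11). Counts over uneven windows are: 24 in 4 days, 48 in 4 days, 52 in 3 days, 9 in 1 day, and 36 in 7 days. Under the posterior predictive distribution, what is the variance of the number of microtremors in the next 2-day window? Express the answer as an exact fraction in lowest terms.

3232/225

Total count: 24 + 48 + 52 + 9 + 36 = 169.
Total exposure: 4 + 4 + 3 + 1 + 7 = 19 days.
Posterior: α' = 33 + 169 = 202, β' = 11 + 19 = 30.
The posterior predictive for a window of length T is Negative Binomial with variance T·α'·(β'+T)/β'² = 2·202·32/900 = 3232/225.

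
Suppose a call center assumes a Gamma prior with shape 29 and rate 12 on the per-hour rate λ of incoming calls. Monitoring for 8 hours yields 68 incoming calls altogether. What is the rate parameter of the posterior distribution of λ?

20

Total count 68 over total exposure 8 hours.
Posterior: α' = 29 + 68 = 97, β' = 12 + 8 = 20.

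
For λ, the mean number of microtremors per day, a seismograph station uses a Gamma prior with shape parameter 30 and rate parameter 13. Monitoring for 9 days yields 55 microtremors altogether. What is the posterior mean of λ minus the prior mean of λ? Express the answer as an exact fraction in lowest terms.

Total count 55 over total exposure 9 days.
Gamma(α, β) with Poisson data over total exposure Σt gives posterior Gamma(α+Σx, β+Σt) = Gamma(85, 22).
Posterior mean = 85/22 = 85/22; prior mean = 30/13 = 30/13. Difference = 85/22 − 30/13 = 445/286.

445/286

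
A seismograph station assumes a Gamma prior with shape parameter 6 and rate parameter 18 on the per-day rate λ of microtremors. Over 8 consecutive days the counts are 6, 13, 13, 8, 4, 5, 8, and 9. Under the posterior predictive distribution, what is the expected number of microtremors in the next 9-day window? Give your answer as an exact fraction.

Total count: 6 + 13 + 13 + 8 + 4 + 5 + 8 + 9 = 66.
Total exposure: 8 days.
The Gamma prior is conjugate for the Poisson rate, so λ | data ~ Gamma(6+66, 18+8) = Gamma(72, 26).
Predictive mean over a 9-day window = T·E[λ|data] = 9·72/26 = 324/13.

324/13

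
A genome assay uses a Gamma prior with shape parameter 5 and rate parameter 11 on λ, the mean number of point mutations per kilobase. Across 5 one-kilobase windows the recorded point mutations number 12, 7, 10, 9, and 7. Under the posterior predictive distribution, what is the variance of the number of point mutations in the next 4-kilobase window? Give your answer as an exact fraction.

Total count: 12 + 7 + 10 + 9 + 7 = 45.
Total exposure: 5 kilobases.
By Gamma–Poisson conjugacy, the posterior is Gamma(α + Σx, β + Σt) = Gamma(5 + 45, 11 + 5) = Gamma(50, 16).
The posterior predictive for a window of length T is Negative Binomial with variance T·α'·(β'+T)/β'² = 4·50·20/256 = 125/8.

125/8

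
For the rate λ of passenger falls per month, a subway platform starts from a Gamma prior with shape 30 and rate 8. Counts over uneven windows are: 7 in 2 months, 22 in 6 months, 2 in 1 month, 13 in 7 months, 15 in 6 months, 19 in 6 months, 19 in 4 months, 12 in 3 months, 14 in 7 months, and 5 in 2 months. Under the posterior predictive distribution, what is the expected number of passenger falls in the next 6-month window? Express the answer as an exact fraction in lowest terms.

237/13

Total count: 7 + 22 + 2 + 13 + 15 + 19 + 19 + 12 + 14 + 5 = 128.
Total exposure: 2 + 6 + 1 + 7 + 6 + 6 + 4 + 3 + 7 + 2 = 44 months.
By Gamma–Poisson conjugacy, the posterior is Gamma(α + Σx, β + Σt) = Gamma(30 + 128, 8 + 44) = Gamma(158, 52).
Predictive mean over a 6-month window = T·E[λ|data] = 6·158/52 = 237/13.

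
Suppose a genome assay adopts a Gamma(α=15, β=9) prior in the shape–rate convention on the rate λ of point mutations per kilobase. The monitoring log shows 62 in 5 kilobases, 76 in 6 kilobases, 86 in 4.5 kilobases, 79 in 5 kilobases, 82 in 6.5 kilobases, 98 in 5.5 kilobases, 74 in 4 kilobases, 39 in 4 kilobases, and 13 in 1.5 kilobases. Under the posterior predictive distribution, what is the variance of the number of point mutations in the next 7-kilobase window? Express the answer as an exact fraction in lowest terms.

Total count: 62 + 76 + 86 + 79 + 82 + 98 + 74 + 39 + 13 = 609.
Total exposure: 5 + 6 + 4.5 + 5 + 6.5 + 5.5 + 4 + 4 + 1.5 = 42 kilobases.
Posterior: α' = 15 + 609 = 624, β' = 9 + 42 = 51.
The posterior predictive for a window of length T is Negative Binomial with variance T·α'·(β'+T)/β'² = 7·624·58/2601 = 84448/867.

84448/867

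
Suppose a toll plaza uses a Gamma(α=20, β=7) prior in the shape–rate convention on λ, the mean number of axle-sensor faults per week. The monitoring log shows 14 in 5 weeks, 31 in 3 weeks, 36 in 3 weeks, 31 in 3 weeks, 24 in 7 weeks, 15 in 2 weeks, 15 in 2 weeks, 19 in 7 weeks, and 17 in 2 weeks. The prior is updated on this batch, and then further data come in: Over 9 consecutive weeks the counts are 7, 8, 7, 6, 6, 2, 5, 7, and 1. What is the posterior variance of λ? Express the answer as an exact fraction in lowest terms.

271/2500

Total count: 14 + 31 + 36 + 31 + 24 + 15 + 15 + 19 + 17 = 202.
Total exposure: 5 + 3 + 3 + 3 + 7 + 2 + 2 + 7 + 2 = 34 weeks.
After the first batch: Gamma(20 + 202, 7 + 34) = Gamma(222, 41).
Total count: 7 + 8 + 7 + 6 + 6 + 2 + 5 + 7 + 1 = 49.
Total exposure: 9 weeks.
After the second batch: Gamma(222 + 49, 41 + 9) = Gamma(271, 50).
Posterior variance = α'/β'² = 271/2500.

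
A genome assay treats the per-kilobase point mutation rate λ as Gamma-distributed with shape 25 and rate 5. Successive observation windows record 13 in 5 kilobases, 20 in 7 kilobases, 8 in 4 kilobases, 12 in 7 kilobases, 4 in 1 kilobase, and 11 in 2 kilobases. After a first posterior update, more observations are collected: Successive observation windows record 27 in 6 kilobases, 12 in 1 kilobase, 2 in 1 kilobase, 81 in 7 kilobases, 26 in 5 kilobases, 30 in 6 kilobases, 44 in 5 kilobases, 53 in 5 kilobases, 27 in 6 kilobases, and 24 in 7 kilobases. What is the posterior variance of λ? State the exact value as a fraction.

Total count: 13 + 20 + 8 + 12 + 4 + 11 = 68.
Total exposure: 5 + 7 + 4 + 7 + 1 + 2 = 26 kilobases.
After the first batch: Gamma(25 + 68, 5 + 26) = Gamma(93, 31).
Total count: 27 + 12 + 2 + 81 + 26 + 30 + 44 + 53 + 27 + 24 = 326.
Total exposure: 6 + 1 + 1 + 7 + 5 + 6 + 5 + 5 + 6 + 7 = 49 kilobases.
After the second batch: Gamma(93 + 326, 31 + 49) = Gamma(419, 80).
Posterior variance = α'/β'² = 419/6400.

419/6400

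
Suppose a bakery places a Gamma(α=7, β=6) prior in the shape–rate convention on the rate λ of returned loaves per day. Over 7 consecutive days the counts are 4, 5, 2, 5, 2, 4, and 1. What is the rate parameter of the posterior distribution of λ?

13

Total count: 4 + 5 + 2 + 5 + 2 + 4 + 1 = 23.
Total exposure: 7 days.
Posterior: α' = 7 + 23 = 30, β' = 6 + 7 = 13.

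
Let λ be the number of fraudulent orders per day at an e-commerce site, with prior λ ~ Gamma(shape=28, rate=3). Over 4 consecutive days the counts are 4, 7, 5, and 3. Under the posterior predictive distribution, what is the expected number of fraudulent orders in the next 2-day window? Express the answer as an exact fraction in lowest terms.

94/7

Total count: 4 + 7 + 5 + 3 = 19.
Total exposure: 4 days.
By Gamma–Poisson conjugacy, the posterior is Gamma(α + Σx, β + Σt) = Gamma(28 + 19, 3 + 4) = Gamma(47, 7).
Predictive mean over a 2-day window = T·E[λ|data] = 2·47/7 = 94/7.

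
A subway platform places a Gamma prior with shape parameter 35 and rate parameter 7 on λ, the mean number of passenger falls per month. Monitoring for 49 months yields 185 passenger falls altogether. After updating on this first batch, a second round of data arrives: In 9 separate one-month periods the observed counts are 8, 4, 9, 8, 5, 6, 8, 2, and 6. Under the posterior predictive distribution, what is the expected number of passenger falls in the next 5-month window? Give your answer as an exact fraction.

276/13

Total count 185 over total exposure 49 months.
After the first batch: Gamma(35 + 185, 7 + 49) = Gamma(220, 56).
Total count: 8 + 4 + 9 + 8 + 5 + 6 + 8 + 2 + 6 = 56.
Total exposure: 9 months.
After the second batch: Gamma(220 + 56, 56 + 9) = Gamma(276, 65).
Predictive mean over a 5-month window = T·E[λ|data] = 5·276/65 = 276/13.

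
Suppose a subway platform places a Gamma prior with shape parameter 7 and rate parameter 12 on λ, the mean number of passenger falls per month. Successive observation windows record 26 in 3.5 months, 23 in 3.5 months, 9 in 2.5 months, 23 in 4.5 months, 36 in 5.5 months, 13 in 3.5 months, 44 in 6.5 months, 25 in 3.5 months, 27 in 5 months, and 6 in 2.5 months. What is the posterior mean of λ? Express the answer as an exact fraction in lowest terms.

478/105

Total count: 26 + 23 + 9 + 23 + 36 + 13 + 44 + 25 + 27 + 6 = 232.
Total exposure: 3.5 + 3.5 + 2.5 + 4.5 + 5.5 + 3.5 + 6.5 + 3.5 + 5 + 2.5 = 40.5 months.
By Gamma–Poisson conjugacy, the posterior is Gamma(α + Σx, β + Σt) = Gamma(7 + 232, 12 + 40.5) = Gamma(239, 105/2).
Posterior mean = α'/β' = 239/(105/2) = 478/105.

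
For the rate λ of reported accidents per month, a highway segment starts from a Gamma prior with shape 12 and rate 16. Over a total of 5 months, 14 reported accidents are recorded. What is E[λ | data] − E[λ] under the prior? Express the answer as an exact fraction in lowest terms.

41/84

Total count 14 over total exposure 5 months.
Conjugate update: add total count to the shape and total exposure to the rate, giving Gamma(26, 21).
Posterior mean = 26/21 = 26/21; prior mean = 12/16 = 3/4. Difference = 26/21 − 3/4 = 41/84.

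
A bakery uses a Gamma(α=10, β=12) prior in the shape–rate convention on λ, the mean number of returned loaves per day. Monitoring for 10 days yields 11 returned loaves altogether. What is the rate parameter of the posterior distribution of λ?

22

Total count 11 over total exposure 10 days.
The Gamma prior is conjugate for the Poisson rate, so λ | data ~ Gamma(10+11, 12+10) = Gamma(21, 22).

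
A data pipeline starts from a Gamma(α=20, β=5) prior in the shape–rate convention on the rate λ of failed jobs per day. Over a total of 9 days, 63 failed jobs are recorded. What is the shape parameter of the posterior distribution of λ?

Total count 63 over total exposure 9 days.
Posterior: α' = 20 + 63 = 83, β' = 5 + 9 = 14.

83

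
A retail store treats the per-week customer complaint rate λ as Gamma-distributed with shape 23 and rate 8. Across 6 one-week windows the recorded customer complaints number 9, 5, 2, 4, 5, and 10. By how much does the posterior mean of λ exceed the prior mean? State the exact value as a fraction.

Total count: 9 + 5 + 2 + 4 + 5 + 10 = 35.
Total exposure: 6 weeks.
By Gamma–Poisson conjugacy, the posterior is Gamma(α + Σx, β + Σt) = Gamma(23 + 35, 8 + 6) = Gamma(58, 14).
Posterior mean = 58/14 = 29/7; prior mean = 23/8 = 23/8. Difference = 29/7 − 23/8 = 71/56.

71/56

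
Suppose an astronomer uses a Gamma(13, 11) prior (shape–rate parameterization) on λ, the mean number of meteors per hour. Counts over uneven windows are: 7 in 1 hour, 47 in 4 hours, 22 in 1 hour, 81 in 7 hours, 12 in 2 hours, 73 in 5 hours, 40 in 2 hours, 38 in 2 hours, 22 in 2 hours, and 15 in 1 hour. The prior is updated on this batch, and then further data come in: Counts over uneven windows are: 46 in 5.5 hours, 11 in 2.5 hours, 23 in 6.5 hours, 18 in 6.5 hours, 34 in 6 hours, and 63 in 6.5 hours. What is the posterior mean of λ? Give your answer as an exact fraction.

Total count: 7 + 47 + 22 + 81 + 12 + 73 + 40 + 38 + 22 + 15 = 357.
Total exposure: 1 + 4 + 1 + 7 + 2 + 5 + 2 + 2 + 2 + 1 = 27 hours.
After the first batch: Gamma(13 + 357, 11 + 27) = Gamma(370, 38).
Total count: 46 + 11 + 23 + 18 + 34 + 63 = 195.
Total exposure: 5.5 + 2.5 + 6.5 + 6.5 + 6 + 6.5 = 33.5 hours.
After the second batch: Gamma(370 + 195, 38 + 33.5) = Gamma(565, 143/2).
Posterior mean = α'/β' = 565/(143/2) = 1130/143.

1130/143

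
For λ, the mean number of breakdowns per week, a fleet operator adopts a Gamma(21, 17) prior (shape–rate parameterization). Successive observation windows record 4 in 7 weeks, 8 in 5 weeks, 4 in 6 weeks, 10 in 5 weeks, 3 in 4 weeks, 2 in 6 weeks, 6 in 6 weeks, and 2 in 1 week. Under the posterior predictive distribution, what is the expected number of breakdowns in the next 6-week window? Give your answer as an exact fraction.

Total count: 4 + 8 + 4 + 10 + 3 + 2 + 6 + 2 = 39.
Total exposure: 7 + 5 + 6 + 5 + 4 + 6 + 6 + 1 = 40 weeks.
Gamma(α, β) with Poisson data over total exposure Σt gives posterior Gamma(α+Σx, β+Σt) = Gamma(60, 57).
Predictive mean over a 6-week window = T·E[λ|data] = 6·60/57 = 120/19.

120/19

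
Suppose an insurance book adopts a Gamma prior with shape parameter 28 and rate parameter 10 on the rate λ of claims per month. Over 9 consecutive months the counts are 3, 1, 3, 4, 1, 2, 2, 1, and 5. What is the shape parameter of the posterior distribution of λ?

Total count: 3 + 1 + 3 + 4 + 1 + 2 + 2 + 1 + 5 = 22.
Total exposure: 9 months.
Conjugate update: add total count to the shape and total exposure to the rate, giving Gamma(50, 19).

50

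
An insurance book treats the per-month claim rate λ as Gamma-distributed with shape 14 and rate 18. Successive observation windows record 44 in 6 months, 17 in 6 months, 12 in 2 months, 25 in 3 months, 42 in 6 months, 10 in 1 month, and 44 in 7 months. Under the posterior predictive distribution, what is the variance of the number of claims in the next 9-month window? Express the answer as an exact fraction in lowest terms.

Total count: 44 + 17 + 12 + 25 + 42 + 10 + 44 = 194.
Total exposure: 6 + 6 + 2 + 3 + 6 + 1 + 7 = 31 months.
Posterior: α' = 14 + 194 = 208, β' = 18 + 31 = 49.
The posterior predictive for a window of length T is Negative Binomial with variance T·α'·(β'+T)/β'² = 9·208·58/2401 = 108576/2401.

108576/2401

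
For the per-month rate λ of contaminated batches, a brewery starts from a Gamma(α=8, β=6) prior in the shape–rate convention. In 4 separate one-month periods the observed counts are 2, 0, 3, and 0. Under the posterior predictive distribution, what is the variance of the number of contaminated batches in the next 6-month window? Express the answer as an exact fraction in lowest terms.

312/25

Total count: 2 + 0 + 3 + 0 = 5.
Total exposure: 4 months.
Conjugate update: add total count to the shape and total exposure to the rate, giving Gamma(13, 10).
The posterior predictive for a window of length T is Negative Binomial with variance T·α'·(β'+T)/β'² = 6·13·16/100 = 312/25.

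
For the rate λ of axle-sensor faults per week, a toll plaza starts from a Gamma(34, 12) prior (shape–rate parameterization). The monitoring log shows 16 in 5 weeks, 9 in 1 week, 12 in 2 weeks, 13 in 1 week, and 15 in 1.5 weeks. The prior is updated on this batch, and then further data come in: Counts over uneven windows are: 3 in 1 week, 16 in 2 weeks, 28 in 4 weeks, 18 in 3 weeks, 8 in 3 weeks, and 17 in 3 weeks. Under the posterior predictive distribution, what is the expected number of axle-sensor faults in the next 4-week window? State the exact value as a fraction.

216/11

Total count: 16 + 9 + 12 + 13 + 15 = 65.
Total exposure: 5 + 1 + 2 + 1 + 1.5 = 10.5 weeks.
After the first batch: Gamma(34 + 65, 12 + 10.5) = Gamma(99, 45/2).
Total count: 3 + 16 + 28 + 18 + 8 + 17 = 90.
Total exposure: 1 + 2 + 4 + 3 + 3 + 3 = 16 weeks.
After the second batch: Gamma(99 + 90, 45/2 + 16) = Gamma(189, 77/2).
Predictive mean over a 4-week window = T·E[λ|data] = 4·189/(77/2) = 216/11.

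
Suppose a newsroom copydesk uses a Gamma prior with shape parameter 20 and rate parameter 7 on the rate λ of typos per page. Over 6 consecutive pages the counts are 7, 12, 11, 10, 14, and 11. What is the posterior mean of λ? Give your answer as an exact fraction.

Total count: 7 + 12 + 11 + 10 + 14 + 11 = 65.
Total exposure: 6 pages.
The Gamma prior is conjugate for the Poisson rate, so λ | data ~ Gamma(20+65, 7+6) = Gamma(85, 13).
Posterior mean = α'/β' = 85/13.

85/13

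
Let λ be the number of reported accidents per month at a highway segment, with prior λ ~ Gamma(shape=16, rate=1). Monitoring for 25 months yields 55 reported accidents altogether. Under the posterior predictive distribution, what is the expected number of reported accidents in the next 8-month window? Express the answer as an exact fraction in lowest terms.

284/13

Total count 55 over total exposure 25 months.
The Gamma prior is conjugate for the Poisson rate, so λ | data ~ Gamma(16+55, 1+25) = Gamma(71, 26).
Predictive mean over an 8-month window = T·E[λ|data] = 8·71/26 = 284/13.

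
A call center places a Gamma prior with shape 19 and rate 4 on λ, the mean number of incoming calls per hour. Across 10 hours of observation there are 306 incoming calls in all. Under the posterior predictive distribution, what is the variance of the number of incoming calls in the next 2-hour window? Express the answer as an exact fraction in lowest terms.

2600/49

Total count 306 over total exposure 10 hours.
Gamma(α, β) with Poisson data over total exposure Σt gives posterior Gamma(α+Σx, β+Σt) = Gamma(325, 14).
The posterior predictive for a window of length T is Negative Binomial with variance T·α'·(β'+T)/β'² = 2·325·16/196 = 2600/49.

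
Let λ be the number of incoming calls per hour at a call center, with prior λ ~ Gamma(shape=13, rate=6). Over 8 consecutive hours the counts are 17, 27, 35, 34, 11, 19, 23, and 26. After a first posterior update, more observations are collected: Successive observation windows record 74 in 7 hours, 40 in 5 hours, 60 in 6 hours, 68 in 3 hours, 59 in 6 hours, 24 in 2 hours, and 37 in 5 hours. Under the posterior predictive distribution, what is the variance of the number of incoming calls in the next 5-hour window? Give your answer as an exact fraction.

16695/256

Total count: 17 + 27 + 35 + 34 + 11 + 19 + 23 + 26 = 192.
Total exposure: 8 hours.
After the first batch: Gamma(13 + 192, 6 + 8) = Gamma(205, 14).
Total count: 74 + 40 + 60 + 68 + 59 + 24 + 37 = 362.
Total exposure: 7 + 5 + 6 + 3 + 6 + 2 + 5 = 34 hours.
After the second batch: Gamma(205 + 362, 14 + 34) = Gamma(567, 48).
The posterior predictive for a window of length T is Negative Binomial with variance T·α'·(β'+T)/β'² = 5·567·53/2304 = 16695/256.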